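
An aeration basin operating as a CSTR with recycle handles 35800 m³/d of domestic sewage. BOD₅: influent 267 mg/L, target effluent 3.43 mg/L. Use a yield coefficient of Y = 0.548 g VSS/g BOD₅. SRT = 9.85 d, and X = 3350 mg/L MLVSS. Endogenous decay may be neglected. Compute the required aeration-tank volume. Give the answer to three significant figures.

V ≈ 15200 m³

V·X = Y·Q·ΔS·θ_c gives V = 0.548 × 35800 × (267 − 3.43) × 9.85 / 3350 = 15204 m³.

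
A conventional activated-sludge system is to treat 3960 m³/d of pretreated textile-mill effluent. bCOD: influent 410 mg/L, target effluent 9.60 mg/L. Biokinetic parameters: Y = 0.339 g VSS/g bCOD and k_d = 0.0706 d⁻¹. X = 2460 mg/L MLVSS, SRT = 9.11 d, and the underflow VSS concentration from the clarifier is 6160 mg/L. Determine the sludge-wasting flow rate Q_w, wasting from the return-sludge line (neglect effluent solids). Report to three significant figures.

Q_w ≈ 53.1 m³/d

Rearranging the biomass balance for a CMAS with decay, V = Y·Q·ΔS·θ_c / [X·(1+k_d θ_c)] = 0.339 × 3960 × (410 − 9.60) × 9.11 / [2460 × (1 + 0.0706 × 9.11)] = 4.9×10^6 / 4042 = 1211 m³.
Q_w = (V·X)/(θ_c X_r) = 1211 × 2460 / (9.11 × 6160) = 53.10 m³/d.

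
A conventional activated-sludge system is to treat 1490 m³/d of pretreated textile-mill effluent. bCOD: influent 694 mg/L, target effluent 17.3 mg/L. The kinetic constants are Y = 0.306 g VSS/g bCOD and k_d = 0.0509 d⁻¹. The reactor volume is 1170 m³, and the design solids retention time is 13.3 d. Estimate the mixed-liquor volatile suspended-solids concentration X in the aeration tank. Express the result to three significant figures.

X ≈ 2090 mg/L

Solving the biomass balance for X: X = Y Q (S₀−S) θ_c / [V (1+k_d θ_c)] = 0.306 × 1490 × (694 − 17.3) × 13.3 / [1170 × (1 + 0.0509 × 13.3)] = 2091 mg/L.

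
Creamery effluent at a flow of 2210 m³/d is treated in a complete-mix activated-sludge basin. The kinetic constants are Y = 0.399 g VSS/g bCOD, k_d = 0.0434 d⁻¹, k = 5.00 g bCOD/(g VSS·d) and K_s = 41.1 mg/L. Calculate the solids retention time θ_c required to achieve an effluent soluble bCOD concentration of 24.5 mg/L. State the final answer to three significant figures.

θ_c ≈ 1.43 d

At the target effluent, Y k S/(K_s+S) = 0.399×5.00×24.5/65.60 = 0.7451 d⁻¹.
θ_c = 1/(μ − k_d) = 1/(0.7451 − 0.0434) = 1/0.7017 = 1.425 d.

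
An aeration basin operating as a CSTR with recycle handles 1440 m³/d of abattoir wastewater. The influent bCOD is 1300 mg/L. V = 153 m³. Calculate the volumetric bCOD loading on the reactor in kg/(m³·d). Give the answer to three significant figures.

Volumetric loading L_v = Q·S₀ / V = 1440 × 1300 g/m³ / 153.0 m³ = 12235 g/(m³·d) = 12.24 kg bCOD/(m³·d).

L_v ≈ 12.2 kg bCOD/(m³·d)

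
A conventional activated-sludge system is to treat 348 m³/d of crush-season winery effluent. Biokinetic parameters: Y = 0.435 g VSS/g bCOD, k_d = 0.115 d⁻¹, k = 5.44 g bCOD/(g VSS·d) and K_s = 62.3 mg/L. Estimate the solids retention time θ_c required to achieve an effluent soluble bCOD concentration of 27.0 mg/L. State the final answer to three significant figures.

From 1/θ_c = Y·k·S/(K_s + S) − k_d: Y·k·S/(K_s+S) = 0.435 × 5.44 × 27.0 / (62.3 + 27.0) = 0.7155 d⁻¹.
θ_c = 1/(μ − k_d) = 1/(0.7155 − 0.115) = 1/0.6005 = 1.665 d.

θ_c ≈ 1.67 d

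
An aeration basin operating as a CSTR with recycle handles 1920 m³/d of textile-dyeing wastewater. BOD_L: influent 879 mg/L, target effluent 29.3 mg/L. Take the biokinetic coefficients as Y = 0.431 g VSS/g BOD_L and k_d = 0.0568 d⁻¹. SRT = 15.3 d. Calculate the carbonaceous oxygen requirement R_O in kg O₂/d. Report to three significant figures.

Correct the yield for decay: Y_obs = Y/(1 + k_d θ_c) = 0.431 / (1 + 0.0568 × 15.3) = 0.431 / 1.869 = 0.2306.
ΔS = 879 − 29.3 = 849.7 mg/L, so the substrate removal rate is 1920 × 849.7/1000 = 1631 kg BOD_L/d.
Biomass synthesised: P_X = Y_obs × 1631 = 376.2 kg VSS/d.
Carbonaceous O₂ demand = substrate oxidised − cell-mass equivalent = 1631 − 1.42 × 376.2 = 1097 kg O₂/d.

R_O ≈ 1100 kg O₂/d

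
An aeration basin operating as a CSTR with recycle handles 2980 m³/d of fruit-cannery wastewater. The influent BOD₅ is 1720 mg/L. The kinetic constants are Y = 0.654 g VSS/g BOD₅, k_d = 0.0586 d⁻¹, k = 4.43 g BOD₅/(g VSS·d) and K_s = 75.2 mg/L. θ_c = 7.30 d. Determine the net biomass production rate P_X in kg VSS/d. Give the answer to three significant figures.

P_X ≈ 2340 kg VSS/d

From the Monod/SRT balance for a CMAS, S = K_s·(1+k_d θ_c)/[θ_c·(Y k − k_d) − 1] = 75.2 × (1 + 0.0586 × 7.30) / [7.30 × (0.654 × 4.43 − 0.0586) − 1] = 107.4 / 19.72 = 5.444 mg/L.
Observed yield with endogenous decay: Y_obs = Y / (1 + k_d·θ_c) = 0.654 / (1 + 0.0586 × 7.30) = 0.654 / 1.428 = 0.4581 g VSS/g BOD₅.
ΔS = 1720 − 5.44 = 1715 mg/L, so the substrate removal rate is 2980 × 1715/1000 = 5109 kg BOD₅/d.
So the net sludge growth is P_X = 0.4581 × 5109 = 2340 kg VSS/d.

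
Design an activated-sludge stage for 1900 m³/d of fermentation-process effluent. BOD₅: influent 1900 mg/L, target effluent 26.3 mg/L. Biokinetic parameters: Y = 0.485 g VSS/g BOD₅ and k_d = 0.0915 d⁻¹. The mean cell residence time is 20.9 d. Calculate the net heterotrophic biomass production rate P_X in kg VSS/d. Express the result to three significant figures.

P_X ≈ 593 kg VSS/d

The observed yield is Y_obs = Y/(1 + k_d·θ_c) = 0.485 / (1 + 0.0915 × 20.9) = 0.485 / 2.912 = 0.1665 g VSS per g BOD₅ removed.
Substrate removed = Q·(S₀ − S) = 1900 m³/d × (1900 − 26.3) g/m³ = 3.56×10^6 g/d = 3560 kg/d.
Net biomass production P_X = Y_obs × Q·(S₀ − S) = 0.1665 × 3560 = 592.9 kg VSS/d.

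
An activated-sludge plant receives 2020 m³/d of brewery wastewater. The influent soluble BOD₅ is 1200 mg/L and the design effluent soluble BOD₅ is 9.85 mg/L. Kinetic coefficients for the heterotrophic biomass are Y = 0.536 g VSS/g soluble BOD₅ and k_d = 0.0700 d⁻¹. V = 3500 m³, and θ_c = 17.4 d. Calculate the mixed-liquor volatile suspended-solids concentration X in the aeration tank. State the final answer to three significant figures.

Solving the biomass balance for X: X = Y Q (S₀−S) θ_c / [V (1+k_d θ_c)] = 0.536 × 2020 × (1200 − 9.85) × 17.4 / [3500 × (1 + 0.0700 × 17.4)] = 2888 mg/L.

X ≈ 2890 mg/L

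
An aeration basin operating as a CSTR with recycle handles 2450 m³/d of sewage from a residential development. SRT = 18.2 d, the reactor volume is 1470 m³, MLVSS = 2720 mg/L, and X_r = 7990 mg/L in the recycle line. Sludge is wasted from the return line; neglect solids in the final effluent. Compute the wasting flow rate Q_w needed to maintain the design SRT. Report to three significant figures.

Q_w ≈ 27.5 m³/d

Q_w = (V·X)/(θ_c X_r) = 1470 × 2720 / (18.2 × 7990) = 27.50 m³/d.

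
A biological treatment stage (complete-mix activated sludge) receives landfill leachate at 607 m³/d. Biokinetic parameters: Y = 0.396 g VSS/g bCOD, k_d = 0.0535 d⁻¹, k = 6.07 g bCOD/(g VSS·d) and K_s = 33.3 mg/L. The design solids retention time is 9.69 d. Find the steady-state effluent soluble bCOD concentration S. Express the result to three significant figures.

S ≈ 2.32 mg/L

For a completely mixed reactor with recycle the Lawrence–McCarty relation gives S = K_s·(1 + k_d·θ_c) / [θ_c·(Y·k − k_d) − 1] = 33.3 × (1 + 0.0535 × 9.69) / [9.69 × (0.396 × 6.07 − 0.0535) − 1] = 50.56 / 21.77 = 2.322 mg/L.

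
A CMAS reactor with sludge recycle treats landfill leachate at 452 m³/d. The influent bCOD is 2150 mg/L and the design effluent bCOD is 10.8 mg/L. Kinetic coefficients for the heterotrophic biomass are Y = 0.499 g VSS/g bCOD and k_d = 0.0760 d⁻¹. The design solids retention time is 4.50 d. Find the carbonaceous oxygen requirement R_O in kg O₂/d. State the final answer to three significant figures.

Observed yield with endogenous decay: Y_obs = Y / (1 + k_d·θ_c) = 0.499 / (1 + 0.0760 × 4.50) = 0.499 / 1.342 = 0.3718 g VSS/g bCOD.
ΔS = 2150 − 10.8 = 2139 mg/L, so the substrate removal rate is 452 × 2139/1000 = 966.9 kg bCOD/d.
P_X = Y_obs·Q·(S₀ − S) = 0.3718 × 966.9 = 359.5 kg VSS/d.
Carbonaceous O₂ demand = substrate oxidised − cell-mass equivalent = 966.9 − 1.42 × 359.5 = 456.4 kg O₂/d.

R_O ≈ 456 kg O₂/d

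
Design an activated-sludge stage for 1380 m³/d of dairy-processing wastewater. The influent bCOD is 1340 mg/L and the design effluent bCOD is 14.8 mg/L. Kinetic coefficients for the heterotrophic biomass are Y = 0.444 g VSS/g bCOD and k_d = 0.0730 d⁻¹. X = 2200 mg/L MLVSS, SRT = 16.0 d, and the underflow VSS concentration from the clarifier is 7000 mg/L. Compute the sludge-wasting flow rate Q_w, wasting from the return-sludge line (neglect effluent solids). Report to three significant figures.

Steady-state biomass mass balance: V·X·(1 + k_d·θ_c) = Y·Q·(S₀ − S)·θ_c, so V = 0.444 × 1380 × (1340 − 14.8) × 16.0 / [2200 × (1 + 0.0730 × 16.0)] = 1.3×10^7 / 4770 = 2724 m³.
θ_c = V·X/(Q_w·X_r) when wasting from the recycle, so Q_w = V·X/(θ_c·X_r) = 2724 × 2200 / (16.0 × 7000) = 53.50 m³/d.

Q_w ≈ 53.5 m³/d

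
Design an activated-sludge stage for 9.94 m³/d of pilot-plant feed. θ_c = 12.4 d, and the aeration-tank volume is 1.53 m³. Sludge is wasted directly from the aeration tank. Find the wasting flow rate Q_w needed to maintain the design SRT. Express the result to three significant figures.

Q_w ≈ 0.123 m³/d

With mixed-liquor wasting, θ_c = V/Q_w, so Q_w = V/θ_c = 1.530/12.4 = 0.1234 m³/d.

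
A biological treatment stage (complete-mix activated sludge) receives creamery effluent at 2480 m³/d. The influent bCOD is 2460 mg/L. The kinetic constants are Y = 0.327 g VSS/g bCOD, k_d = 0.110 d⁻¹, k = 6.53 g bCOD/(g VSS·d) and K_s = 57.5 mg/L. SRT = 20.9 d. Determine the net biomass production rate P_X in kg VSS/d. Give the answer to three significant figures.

Effluent substrate depends only on kinetics and SRT: S = K_s(1 + k_d θ_c) / [θ_c(Yk − k_d) − 1] = 57.5 × (1 + 0.110 × 20.9) / [20.9 × (0.327 × 6.53 − 0.110) − 1] = 189.7 / 41.33 = 4.590 mg/L.
The observed yield is Y_obs = Y/(1 + k_d·θ_c) = 0.327 / (1 + 0.110 × 20.9) = 0.327 / 3.299 = 0.09912 g VSS per g bCOD removed.
Mass of bCOD removed per day: Q(S₀ − S) = 2480 × 2455 g/m³ = 6089 kg/d.
Biomass produced: P_X = Y_obs·Q·ΔS = 0.09912 × 6089 ≈ 603.6 kg VSS/d.

P_X ≈ 604 kg VSS/d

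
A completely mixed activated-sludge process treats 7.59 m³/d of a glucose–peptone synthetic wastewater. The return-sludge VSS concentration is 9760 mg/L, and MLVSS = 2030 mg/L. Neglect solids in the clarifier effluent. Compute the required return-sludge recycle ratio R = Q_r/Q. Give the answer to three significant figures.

R ≈ 0.263

R = Q_r/Q = X/(X_r − X) = 2030 / (9760 − 2030) = 0.2626.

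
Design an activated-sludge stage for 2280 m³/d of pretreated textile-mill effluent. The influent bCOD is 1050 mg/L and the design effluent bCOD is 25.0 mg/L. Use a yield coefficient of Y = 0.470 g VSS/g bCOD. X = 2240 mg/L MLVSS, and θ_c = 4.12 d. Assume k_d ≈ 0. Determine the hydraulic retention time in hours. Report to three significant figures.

With k_d = 0 the design equation reduces to V = Y Q (S₀−S) θ_c / X = 0.470 × 2280 × (1050 − 25.0) × 4.12 / 2240 = 2020 m³.
HRT = V/Q = 2020 m³ / 2280 m³·d⁻¹ = 0.8861 d × 24 = 21.27 h.

τ ≈ 21.3 h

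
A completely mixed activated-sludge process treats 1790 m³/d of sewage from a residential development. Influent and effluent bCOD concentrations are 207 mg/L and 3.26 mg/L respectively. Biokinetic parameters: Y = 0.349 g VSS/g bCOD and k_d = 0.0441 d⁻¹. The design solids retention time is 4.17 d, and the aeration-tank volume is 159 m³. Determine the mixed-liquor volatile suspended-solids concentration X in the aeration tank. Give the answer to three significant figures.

Solving the biomass balance for X: X = Y Q (S₀−S) θ_c / [V (1+k_d θ_c)] = 0.349 × 1790 × (207 − 3.26) × 4.17 / [159 × (1 + 0.0441 × 4.17)] = 2820 mg/L.

X ≈ 2820 mg/L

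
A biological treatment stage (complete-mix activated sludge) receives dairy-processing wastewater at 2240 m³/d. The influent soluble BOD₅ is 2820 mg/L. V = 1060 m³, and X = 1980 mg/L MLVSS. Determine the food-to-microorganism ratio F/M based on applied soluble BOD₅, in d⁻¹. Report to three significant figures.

F/M ≈ 3.01 d⁻¹

F/M = applied load / biomass = Q·S₀/(V·X) = 2240 × 2820 / (1060 × 1980) = 3.010 d⁻¹.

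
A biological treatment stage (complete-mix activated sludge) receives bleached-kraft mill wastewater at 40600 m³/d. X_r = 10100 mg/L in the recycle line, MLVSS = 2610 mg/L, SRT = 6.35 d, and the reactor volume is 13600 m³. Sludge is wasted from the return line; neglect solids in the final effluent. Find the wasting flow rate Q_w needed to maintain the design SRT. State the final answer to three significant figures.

Q_w ≈ 553 m³/d

Q_w = (V·X)/(θ_c X_r) = 13600 × 2610 / (6.35 × 10100) = 553.5 m³/d.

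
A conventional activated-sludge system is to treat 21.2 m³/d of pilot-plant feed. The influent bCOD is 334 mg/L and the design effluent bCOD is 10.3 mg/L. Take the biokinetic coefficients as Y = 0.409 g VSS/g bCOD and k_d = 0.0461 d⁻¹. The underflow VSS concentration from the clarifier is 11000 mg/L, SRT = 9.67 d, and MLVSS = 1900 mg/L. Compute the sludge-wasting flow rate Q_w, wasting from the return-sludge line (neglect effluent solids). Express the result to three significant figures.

Q_w ≈ 0.176 m³/d

Rearranging the biomass balance for a CMAS with decay, V = Y·Q·ΔS·θ_c / [X·(1+k_d θ_c)] = 0.409 × 21.2 × (334 − 10.3) × 9.67 / [1900 × (1 + 0.0461 × 9.67)] = 2.71×10^4 / 2747 = 9.880 m³.
Wasting from the return line (neglecting effluent solids): Q_w = V·X / (θ_c·X_r) = 9.880 × 1900 / (9.67 × 11000) = 0.1765 m³/d.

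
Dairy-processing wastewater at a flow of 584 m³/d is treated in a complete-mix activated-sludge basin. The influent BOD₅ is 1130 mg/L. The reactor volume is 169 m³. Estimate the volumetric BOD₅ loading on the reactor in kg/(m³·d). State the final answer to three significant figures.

L_v ≈ 3.90 kg BOD₅/(m³·d)

Applied BOD₅ load per unit volume = Q·S₀/V = (584 × 1130/1000)/169.0 = 3.905 kg BOD₅·m⁻³·d⁻¹.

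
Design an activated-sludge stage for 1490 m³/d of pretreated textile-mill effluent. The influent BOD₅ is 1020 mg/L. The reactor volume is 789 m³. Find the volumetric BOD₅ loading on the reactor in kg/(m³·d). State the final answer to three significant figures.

L_v ≈ 1.93 kg BOD₅/(m³·d)

L_v = Q S₀ / V = 1490 × 1020 × 10⁻³ / 789.0 = 1.926 kg/(m³·d).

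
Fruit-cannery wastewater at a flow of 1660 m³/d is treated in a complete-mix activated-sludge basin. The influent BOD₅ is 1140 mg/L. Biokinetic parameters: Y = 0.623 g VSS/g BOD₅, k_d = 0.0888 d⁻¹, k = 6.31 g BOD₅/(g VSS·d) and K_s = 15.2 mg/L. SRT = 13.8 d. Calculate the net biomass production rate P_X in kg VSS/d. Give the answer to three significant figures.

Effluent substrate depends only on kinetics and SRT: S = K_s(1 + k_d θ_c) / [θ_c(Yk − k_d) − 1] = 15.2 × (1 + 0.0888 × 13.8) / [13.8 × (0.623 × 6.31 − 0.0888) − 1] = 33.83 / 52.02 = 0.6502 mg/L.
Correct the yield for decay: Y_obs = Y/(1 + k_d θ_c) = 0.623 / (1 + 0.0888 × 13.8) = 0.623 / 2.225 = 0.2799.
Mass of BOD₅ removed per day: Q(S₀ − S) = 1660 × 1139 g/m³ = 1891 kg/d.
Net biomass production P_X = Y_obs × Q·(S₀ − S) = 0.2799 × 1891 = 529.5 kg VSS/d.

P_X ≈ 529 kg VSS/d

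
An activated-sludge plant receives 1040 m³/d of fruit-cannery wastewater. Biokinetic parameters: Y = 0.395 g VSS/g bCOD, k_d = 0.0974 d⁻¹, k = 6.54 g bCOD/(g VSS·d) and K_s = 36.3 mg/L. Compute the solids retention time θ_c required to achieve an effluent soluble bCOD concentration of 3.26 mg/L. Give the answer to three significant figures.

θ_c ≈ 8.66 d

From 1/θ_c = Y·k·S/(K_s + S) − k_d: Y·k·S/(K_s+S) = 0.395 × 6.54 × 3.26 / (36.3 + 3.26) = 0.2129 d⁻¹.
θ_c = 1/(μ − k_d) = 1/(0.2129 − 0.0974) = 1/0.1155 = 8.659 d.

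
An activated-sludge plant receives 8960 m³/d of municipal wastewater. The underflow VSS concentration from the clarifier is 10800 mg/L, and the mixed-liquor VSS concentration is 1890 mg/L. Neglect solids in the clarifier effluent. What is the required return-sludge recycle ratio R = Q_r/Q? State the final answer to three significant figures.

R ≈ 0.212

Solids balance on the clarifier gives (1+R)X = R·X_r, so R = X/(X_r − X) = 1890 / (10800 − 1890) = 0.2121.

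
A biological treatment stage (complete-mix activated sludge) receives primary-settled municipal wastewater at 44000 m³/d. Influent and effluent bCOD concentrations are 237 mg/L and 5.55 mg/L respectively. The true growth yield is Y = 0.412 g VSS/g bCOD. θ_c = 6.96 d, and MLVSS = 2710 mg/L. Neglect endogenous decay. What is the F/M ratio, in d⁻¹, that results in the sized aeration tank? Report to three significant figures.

F/M ≈ 0.357 d⁻¹

With k_d = 0 the design equation reduces to V = Y Q (S₀−S) θ_c / X = 0.412 × 44000 × (237 − 5.55) × 6.96 / 2710 = 10776 m³.
Food-to-microorganism ratio F/M = Q S₀ / (V X) = 44000 × 237 / (10776 × 2710) = 0.3571 d⁻¹.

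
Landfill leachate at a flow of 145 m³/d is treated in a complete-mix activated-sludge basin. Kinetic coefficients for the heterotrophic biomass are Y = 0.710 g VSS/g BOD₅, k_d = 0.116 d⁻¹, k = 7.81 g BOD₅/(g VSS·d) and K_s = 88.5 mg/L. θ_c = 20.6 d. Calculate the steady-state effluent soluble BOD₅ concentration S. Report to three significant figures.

For a completely mixed reactor with recycle the Lawrence–McCarty relation gives S = K_s·(1 + k_d·θ_c) / [θ_c·(Y·k − k_d) − 1] = 88.5 × (1 + 0.116 × 20.6) / [20.6 × (0.710 × 7.81 − 0.116) − 1] = 300.0 / 110.8 = 2.706 mg/L.

S ≈ 2.71 mg/L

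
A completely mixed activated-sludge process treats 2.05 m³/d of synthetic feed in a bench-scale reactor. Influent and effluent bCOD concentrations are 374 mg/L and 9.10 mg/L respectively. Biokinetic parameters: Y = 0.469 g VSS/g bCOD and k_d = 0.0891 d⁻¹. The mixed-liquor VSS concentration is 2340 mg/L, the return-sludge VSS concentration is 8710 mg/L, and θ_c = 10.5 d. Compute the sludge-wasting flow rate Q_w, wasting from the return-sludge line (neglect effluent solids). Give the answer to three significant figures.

Q_w ≈ 0.0208 m³/d

From the SRT design equation V = Y Q (S₀−S) θ_c / [X (1 + k_d θ_c)] = 0.469 × 2.05 × (374 − 9.10) × 10.5 / [2340 × (1 + 0.0891 × 10.5)] = 3.68×10^3 / 4529 = 0.8133 m³.
θ_c = V·X/(Q_w·X_r) when wasting from the recycle, so Q_w = V·X/(θ_c·X_r) = 0.8133 × 2340 / (10.5 × 8710) = 0.02081 m³/d.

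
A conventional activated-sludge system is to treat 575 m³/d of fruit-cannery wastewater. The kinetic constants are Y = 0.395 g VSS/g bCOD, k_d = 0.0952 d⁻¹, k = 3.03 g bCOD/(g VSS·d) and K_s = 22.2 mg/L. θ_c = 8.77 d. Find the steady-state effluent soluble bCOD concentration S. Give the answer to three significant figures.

S ≈ 4.70 mg/L

For a completely mixed reactor with recycle the Lawrence–McCarty relation gives S = K_s·(1 + k_d·θ_c) / [θ_c·(Y·k − k_d) − 1] = 22.2 × (1 + 0.0952 × 8.77) / [8.77 × (0.395 × 3.03 − 0.0952) − 1] = 40.73 / 8.661 = 4.703 mg/L.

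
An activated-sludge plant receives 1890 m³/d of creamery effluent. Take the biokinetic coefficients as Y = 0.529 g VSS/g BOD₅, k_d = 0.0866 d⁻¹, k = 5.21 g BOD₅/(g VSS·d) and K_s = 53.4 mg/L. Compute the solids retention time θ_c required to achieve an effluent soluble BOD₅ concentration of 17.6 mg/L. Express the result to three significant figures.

θ_c ≈ 1.68 d

At the target effluent, Y k S/(K_s+S) = 0.529×5.21×17.6/71.00 = 0.6832 d⁻¹.
θ_c = 1/(μ − k_d) = 1/(0.6832 − 0.0866) = 1/0.5966 = 1.676 d.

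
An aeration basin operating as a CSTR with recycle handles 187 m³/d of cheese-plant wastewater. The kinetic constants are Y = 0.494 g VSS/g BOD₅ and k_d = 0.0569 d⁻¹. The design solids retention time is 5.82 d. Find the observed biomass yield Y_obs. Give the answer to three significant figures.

Y_obs ≈ 0.371 g VSS/g BOD₅

Y_obs = Y / (1 + k_d θ_c) = 0.494 / (1 + 0.0569 × 5.82) = 0.494 / 1.331 = 0.3711.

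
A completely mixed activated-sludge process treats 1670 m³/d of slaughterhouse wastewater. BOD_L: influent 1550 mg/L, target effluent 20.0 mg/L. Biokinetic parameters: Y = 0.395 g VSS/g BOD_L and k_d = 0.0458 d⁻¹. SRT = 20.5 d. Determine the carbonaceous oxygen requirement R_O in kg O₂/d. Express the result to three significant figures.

Y_obs = Y / (1 + k_d θ_c) = 0.395 / (1 + 0.0458 × 20.5) = 0.395 / 1.939 = 0.2037.
ΔS = 1550 − 20.0 = 1530 mg/L, so the substrate removal rate is 1670 × 1530/1000 = 2555 kg BOD_L/d.
Biomass synthesised: P_X = Y_obs × 2555 = 520.5 kg VSS/d.
R_O = Q·(S₀ − S) − 1.42·P_X = 2555 − 1.42 × 520.5 = 1816 kg O₂/d.

R_O ≈ 1820 kg O₂/d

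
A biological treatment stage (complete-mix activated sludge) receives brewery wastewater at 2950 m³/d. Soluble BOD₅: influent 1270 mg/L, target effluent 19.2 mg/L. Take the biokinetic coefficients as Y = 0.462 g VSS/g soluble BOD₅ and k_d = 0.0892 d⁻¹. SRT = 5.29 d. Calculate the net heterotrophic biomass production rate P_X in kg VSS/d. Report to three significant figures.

Y_obs = Y / (1 + k_d θ_c) = 0.462 / (1 + 0.0892 × 5.29) = 0.462 / 1.472 = 0.3139.
Q·(S₀ − S) = 2950 × (1270 − 19.2) × 10⁻³ = 3690 kg/d removed.
So the net sludge growth is P_X = 0.3139 × 3690 = 1158 kg VSS/d.

P_X ≈ 1160 kg VSS/d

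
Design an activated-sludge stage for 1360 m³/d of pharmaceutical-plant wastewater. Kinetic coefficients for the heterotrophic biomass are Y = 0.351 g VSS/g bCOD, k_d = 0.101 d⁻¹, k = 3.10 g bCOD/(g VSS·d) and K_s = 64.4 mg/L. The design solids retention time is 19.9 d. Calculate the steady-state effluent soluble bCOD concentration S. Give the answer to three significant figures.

S ≈ 10.4 mg/L

For a completely mixed reactor with recycle the Lawrence–McCarty relation gives S = K_s·(1 + k_d·θ_c) / [θ_c·(Y·k − k_d) − 1] = 64.4 × (1 + 0.101 × 19.9) / [19.9 × (0.351 × 3.10 − 0.101) − 1] = 193.8 / 18.64 = 10.40 mg/L.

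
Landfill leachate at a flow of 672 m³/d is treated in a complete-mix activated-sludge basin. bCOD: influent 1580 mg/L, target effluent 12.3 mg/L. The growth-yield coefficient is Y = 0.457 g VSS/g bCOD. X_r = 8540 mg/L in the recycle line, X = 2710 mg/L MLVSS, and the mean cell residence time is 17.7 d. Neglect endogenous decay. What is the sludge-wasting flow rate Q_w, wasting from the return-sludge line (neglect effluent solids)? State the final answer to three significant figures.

With k_d = 0 the design equation reduces to V = Y Q (S₀−S) θ_c / X = 0.457 × 672 × (1580 − 12.3) × 17.7 / 2710 = 3145 m³.
Wasting from the return line (neglecting effluent solids): Q_w = V·X / (θ_c·X_r) = 3145 × 2710 / (17.7 × 8540) = 56.38 m³/d.

Q_w ≈ 56.4 m³/d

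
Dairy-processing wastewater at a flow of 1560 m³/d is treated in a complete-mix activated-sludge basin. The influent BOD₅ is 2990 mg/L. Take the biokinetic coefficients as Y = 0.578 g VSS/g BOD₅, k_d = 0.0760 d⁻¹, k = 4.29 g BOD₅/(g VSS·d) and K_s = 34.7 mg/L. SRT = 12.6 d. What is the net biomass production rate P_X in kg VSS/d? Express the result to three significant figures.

From the Monod/SRT balance for a CMAS, S = K_s·(1+k_d θ_c)/[θ_c·(Y k − k_d) − 1] = 34.7 × (1 + 0.0760 × 12.6) / [12.6 × (0.578 × 4.29 − 0.0760) − 1] = 67.93 / 29.29 = 2.320 mg/L.
Correct the yield for decay: Y_obs = Y/(1 + k_d θ_c) = 0.578 / (1 + 0.0760 × 12.6) = 0.578 / 1.958 = 0.2953.
ΔS = 2990 − 2.32 = 2988 mg/L, so the substrate removal rate is 1560 × 2988/1000 = 4661 kg BOD₅/d.
Net biomass production P_X = Y_obs × Q·(S₀ − S) = 0.2953 × 4661 = 1376 kg VSS/d.

P_X ≈ 1380 kg VSS/d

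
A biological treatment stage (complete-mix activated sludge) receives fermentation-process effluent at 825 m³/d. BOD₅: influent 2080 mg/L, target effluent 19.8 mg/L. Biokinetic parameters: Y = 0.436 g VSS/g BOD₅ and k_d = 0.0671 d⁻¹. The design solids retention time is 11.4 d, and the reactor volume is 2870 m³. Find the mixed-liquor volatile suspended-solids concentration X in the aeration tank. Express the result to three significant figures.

X = Y·Q·ΔS·θ_c / [V·(1 + k_d θ_c)] = 0.436 × 825 × (2080 − 19.8) × 11.4 / [2870 × (1 + 0.0671 × 11.4)] = 1668 mg/L.

X ≈ 1670 mg/L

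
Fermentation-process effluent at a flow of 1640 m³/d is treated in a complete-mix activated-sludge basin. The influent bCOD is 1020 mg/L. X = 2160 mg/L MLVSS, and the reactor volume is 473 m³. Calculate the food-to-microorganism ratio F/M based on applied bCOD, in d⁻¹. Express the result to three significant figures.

F/M = Q·S₀ / (V·X) = 1640 × 1020 / (473.0 × 2160) = 1.637 g bCOD·(g VSS·d)⁻¹.

F/M ≈ 1.64 d⁻¹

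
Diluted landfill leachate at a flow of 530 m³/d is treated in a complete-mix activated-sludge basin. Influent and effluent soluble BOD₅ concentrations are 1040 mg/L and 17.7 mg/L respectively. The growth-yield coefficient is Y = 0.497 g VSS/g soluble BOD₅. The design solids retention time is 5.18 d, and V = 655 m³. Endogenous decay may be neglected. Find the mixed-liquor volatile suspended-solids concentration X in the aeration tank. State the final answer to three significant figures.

X = Y·Q·ΔS·θ_c / V = 0.497 × 530 × (1040 − 17.7) × 5.18 / 655 = 2130 mg/L.

X ≈ 2130 mg/L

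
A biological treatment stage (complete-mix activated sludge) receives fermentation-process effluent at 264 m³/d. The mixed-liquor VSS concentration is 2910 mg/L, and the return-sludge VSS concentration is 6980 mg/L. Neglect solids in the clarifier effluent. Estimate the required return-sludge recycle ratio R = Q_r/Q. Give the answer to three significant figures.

R ≈ 0.715

R = Q_r/Q = X/(X_r − X) = 2910 / (6980 − 2910) = 0.7150.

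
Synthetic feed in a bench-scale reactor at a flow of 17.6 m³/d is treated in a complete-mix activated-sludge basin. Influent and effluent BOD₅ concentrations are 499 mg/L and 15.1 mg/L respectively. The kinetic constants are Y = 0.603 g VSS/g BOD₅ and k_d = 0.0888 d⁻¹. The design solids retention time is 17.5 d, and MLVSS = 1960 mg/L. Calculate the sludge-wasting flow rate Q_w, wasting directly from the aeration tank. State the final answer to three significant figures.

Rearranging the biomass balance for a CMAS with decay, V = Y·Q·ΔS·θ_c / [X·(1+k_d θ_c)] = 0.603 × 17.6 × (499 − 15.1) × 17.5 / [1960 × (1 + 0.0888 × 17.5)] = 8.99×10^4 / 5006 = 17.95 m³.
For wasting at MLVSS concentration, Q_w = V/θ_c = 17.95/17.5 = 1.026 m³/d.

Q_w ≈ 1.03 m³/d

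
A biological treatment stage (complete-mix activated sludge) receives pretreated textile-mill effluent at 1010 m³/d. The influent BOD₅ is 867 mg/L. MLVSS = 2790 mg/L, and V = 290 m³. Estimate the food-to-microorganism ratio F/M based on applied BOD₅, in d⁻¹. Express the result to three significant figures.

F/M = Q·S₀ / (V·X) = 1010 × 867 / (290.0 × 2790) = 1.082 g BOD₅·(g VSS·d)⁻¹.

F/M ≈ 1.08 d⁻¹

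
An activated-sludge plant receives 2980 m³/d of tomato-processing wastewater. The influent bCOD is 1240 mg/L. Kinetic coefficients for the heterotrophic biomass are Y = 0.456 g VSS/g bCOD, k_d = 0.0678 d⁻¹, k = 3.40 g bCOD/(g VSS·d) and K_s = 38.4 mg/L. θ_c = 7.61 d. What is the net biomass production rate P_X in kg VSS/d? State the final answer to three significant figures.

P_X ≈ 1110 kg VSS/d

From the Monod/SRT balance for a CMAS, S = K_s·(1+k_d θ_c)/[θ_c·(Y k − k_d) − 1] = 38.4 × (1 + 0.0678 × 7.61) / [7.61 × (0.456 × 3.40 − 0.0678) − 1] = 58.21 / 10.28 = 5.661 mg/L.
The observed yield is Y_obs = Y/(1 + k_d·θ_c) = 0.456 / (1 + 0.0678 × 7.61) = 0.456 / 1.516 = 0.3008 g VSS per g bCOD removed.
Mass of bCOD removed per day: Q(S₀ − S) = 2980 × 1234 g/m³ = 3678 kg/d.
P_X = Y_obs · Q(S₀ − S) = 0.3008 × 3678 = 1106 kg VSS/d.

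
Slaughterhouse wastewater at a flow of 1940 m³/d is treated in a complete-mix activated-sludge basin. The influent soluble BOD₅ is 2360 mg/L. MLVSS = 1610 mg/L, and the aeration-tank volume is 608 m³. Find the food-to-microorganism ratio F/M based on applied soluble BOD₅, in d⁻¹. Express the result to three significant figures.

Food-to-microorganism ratio F/M = Q S₀ / (V X) = 1940 × 2360 / (608.0 × 1610) = 4.677 d⁻¹.

F/M ≈ 4.68 d⁻¹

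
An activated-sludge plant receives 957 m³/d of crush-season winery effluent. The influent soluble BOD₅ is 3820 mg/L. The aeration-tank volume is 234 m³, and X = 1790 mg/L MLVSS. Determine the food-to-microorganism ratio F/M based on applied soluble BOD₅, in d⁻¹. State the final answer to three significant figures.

F/M ≈ 8.73 d⁻¹

F/M = applied load / biomass = Q·S₀/(V·X) = 957 × 3820 / (234.0 × 1790) = 8.728 d⁻¹.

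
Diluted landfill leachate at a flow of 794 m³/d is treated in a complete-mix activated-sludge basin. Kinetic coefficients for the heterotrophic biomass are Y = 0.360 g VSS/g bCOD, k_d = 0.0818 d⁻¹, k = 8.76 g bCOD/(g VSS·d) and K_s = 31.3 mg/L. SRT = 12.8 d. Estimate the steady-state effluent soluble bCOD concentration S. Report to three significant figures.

Effluent substrate depends only on kinetics and SRT: S = K_s(1 + k_d θ_c) / [θ_c(Yk − k_d) − 1] = 31.3 × (1 + 0.0818 × 12.8) / [12.8 × (0.360 × 8.76 − 0.0818) − 1] = 64.07 / 38.32 = 1.672 mg/L.

S ≈ 1.67 mg/L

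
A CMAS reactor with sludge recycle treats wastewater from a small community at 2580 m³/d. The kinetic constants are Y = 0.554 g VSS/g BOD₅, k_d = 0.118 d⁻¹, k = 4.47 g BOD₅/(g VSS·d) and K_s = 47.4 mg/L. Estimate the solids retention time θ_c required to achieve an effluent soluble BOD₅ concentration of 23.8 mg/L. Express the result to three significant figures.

From 1/θ_c = Y·k·S/(K_s + S) − k_d: Y·k·S/(K_s+S) = 0.554 × 4.47 × 23.8 / (47.4 + 23.8) = 0.8278 d⁻¹.
θ_c = 1/(μ − k_d) = 1/(0.8278 − 0.118) = 1/0.7098 = 1.409 d.

θ_c ≈ 1.41 d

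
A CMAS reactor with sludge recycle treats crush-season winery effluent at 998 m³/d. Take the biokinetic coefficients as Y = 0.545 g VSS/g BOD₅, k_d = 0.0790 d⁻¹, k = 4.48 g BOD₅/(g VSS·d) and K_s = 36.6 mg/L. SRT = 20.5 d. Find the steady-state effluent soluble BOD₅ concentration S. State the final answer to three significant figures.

From the Monod/SRT balance for a CMAS, S = K_s·(1+k_d θ_c)/[θ_c·(Y k − k_d) − 1] = 36.6 × (1 + 0.0790 × 20.5) / [20.5 × (0.545 × 4.48 − 0.0790) − 1] = 95.87 / 47.43 = 2.021 mg/L.

S ≈ 2.02 mg/L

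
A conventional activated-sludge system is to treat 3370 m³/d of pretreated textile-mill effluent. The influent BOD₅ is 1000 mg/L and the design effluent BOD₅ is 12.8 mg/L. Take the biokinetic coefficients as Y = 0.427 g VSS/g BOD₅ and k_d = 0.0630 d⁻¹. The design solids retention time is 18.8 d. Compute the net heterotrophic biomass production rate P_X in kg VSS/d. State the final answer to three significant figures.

Correct the yield for decay: Y_obs = Y/(1 + k_d θ_c) = 0.427 / (1 + 0.0630 × 18.8) = 0.427 / 2.184 = 0.1955.
Substrate removed = Q·(S₀ − S) = 3370 m³/d × (1000 − 12.8) g/m³ = 3.33×10^6 g/d = 3327 kg/d.
Net biomass production P_X = Y_obs × Q·(S₀ − S) = 0.1955 × 3327 = 650.3 kg VSS/d.

P_X ≈ 650 kg VSS/d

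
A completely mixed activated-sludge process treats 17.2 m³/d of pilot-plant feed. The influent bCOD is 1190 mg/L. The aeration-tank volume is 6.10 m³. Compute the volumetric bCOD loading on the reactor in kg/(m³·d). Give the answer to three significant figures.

L_v ≈ 3.36 kg bCOD/(m³·d)

L_v = Q S₀ / V = 17.2 × 1190 × 10⁻³ / 6.100 = 3.355 kg/(m³·d).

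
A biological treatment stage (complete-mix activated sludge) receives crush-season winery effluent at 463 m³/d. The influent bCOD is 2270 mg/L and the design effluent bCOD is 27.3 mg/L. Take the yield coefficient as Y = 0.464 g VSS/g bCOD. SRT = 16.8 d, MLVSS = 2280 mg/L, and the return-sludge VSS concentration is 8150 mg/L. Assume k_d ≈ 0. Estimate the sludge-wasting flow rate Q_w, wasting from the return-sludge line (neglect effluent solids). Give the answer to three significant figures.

With k_d = 0 the design equation reduces to V = Y Q (S₀−S) θ_c / X = 0.464 × 463 × (2270 − 27.3) × 16.8 / 2280 = 3550 m³.
Wasting from the return line (neglecting effluent solids): Q_w = V·X / (θ_c·X_r) = 3550 × 2280 / (16.8 × 8150) = 59.12 m³/d.

Q_w ≈ 59.1 m³/d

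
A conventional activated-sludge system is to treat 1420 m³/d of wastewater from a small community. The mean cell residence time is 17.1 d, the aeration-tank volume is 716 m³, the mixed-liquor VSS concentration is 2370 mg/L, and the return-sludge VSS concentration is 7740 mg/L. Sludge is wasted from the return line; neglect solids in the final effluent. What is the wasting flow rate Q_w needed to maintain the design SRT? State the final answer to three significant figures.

θ_c = V·X/(Q_w·X_r) when wasting from the recycle, so Q_w = V·X/(θ_c·X_r) = 716.0 × 2370 / (17.1 × 7740) = 12.82 m³/d.

Q_w ≈ 12.8 m³/d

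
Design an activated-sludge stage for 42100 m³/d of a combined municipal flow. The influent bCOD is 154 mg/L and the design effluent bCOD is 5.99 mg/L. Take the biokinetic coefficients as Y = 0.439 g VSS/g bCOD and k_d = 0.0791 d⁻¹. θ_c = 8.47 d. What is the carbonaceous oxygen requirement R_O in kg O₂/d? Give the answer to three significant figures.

The observed yield is Y_obs = Y/(1 + k_d·θ_c) = 0.439 / (1 + 0.0791 × 8.47) = 0.439 / 1.670 = 0.2629 g VSS per g bCOD removed.
Mass of bCOD removed per day: Q(S₀ − S) = 42100 × 148.0 g/m³ = 6231 kg/d.
Net sludge production P_X = 0.2629 × 6231 = 1638 kg VSS/d.
R_O = Q·ΔS − 1.42 P_X = 6231 − 2326 = 3905 kg O₂/d.

R_O ≈ 3910 kg O₂/d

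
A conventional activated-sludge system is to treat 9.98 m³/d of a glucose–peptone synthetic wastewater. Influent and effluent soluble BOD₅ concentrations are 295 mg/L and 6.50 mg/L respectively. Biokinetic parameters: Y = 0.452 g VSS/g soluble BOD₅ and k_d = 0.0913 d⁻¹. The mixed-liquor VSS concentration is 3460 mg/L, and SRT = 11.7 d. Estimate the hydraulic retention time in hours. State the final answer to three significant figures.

From the SRT design equation V = Y Q (S₀−S) θ_c / [X (1 + k_d θ_c)] = 0.452 × 9.98 × (295 − 6.50) × 11.7 / [3460 × (1 + 0.0913 × 11.7)] = 1.52×10^4 / 7156 = 2.128 m³.
HRT = V/Q = 2.128 m³ / 9.98 m³·d⁻¹ = 0.2132 d × 24 = 5.117 h.

τ ≈ 5.12 h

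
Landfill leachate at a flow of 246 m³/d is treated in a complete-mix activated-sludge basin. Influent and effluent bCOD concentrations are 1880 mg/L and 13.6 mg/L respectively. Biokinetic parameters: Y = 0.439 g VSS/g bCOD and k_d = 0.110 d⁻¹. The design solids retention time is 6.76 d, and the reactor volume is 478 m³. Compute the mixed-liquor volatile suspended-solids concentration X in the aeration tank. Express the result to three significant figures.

X ≈ 1630 mg/L

From V·X·(1 + k_d·θ_c) = Y·Q·(S₀ − S)·θ_c: X = 0.439 × 246 × (1880 − 13.6) × 6.76 / [478 × (1 + 0.110 × 6.76)] = 1635 mg/L.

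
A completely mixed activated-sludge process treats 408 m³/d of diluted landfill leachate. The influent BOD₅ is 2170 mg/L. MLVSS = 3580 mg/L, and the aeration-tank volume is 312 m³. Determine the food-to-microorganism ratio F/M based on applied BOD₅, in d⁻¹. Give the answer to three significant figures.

F/M ≈ 0.793 d⁻¹

F/M = Q·S₀ / (V·X) = 408 × 2170 / (312.0 × 3580) = 0.7927 g BOD₅·(g VSS·d)⁻¹.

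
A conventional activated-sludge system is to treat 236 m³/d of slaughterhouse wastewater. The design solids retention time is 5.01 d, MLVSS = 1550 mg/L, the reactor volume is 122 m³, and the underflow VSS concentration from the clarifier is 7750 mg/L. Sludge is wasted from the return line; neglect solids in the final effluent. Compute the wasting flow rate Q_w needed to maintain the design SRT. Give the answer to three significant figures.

θ_c = V·X/(Q_w·X_r) when wasting from the recycle, so Q_w = V·X/(θ_c·X_r) = 122.0 × 1550 / (5.01 × 7750) = 4.870 m³/d.

Q_w ≈ 4.87 m³/d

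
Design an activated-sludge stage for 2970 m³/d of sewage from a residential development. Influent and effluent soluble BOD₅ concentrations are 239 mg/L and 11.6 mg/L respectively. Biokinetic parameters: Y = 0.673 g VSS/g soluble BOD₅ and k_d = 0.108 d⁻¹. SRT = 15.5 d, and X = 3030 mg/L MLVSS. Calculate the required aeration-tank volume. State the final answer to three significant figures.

V ≈ 870 m³

Steady-state biomass mass balance: V·X·(1 + k_d·θ_c) = Y·Q·(S₀ − S)·θ_c, so V = 0.673 × 2970 × (239 − 11.6) × 15.5 / [3030 × (1 + 0.108 × 15.5)] = 7.05×10^6 / 8102 = 869.5 m³.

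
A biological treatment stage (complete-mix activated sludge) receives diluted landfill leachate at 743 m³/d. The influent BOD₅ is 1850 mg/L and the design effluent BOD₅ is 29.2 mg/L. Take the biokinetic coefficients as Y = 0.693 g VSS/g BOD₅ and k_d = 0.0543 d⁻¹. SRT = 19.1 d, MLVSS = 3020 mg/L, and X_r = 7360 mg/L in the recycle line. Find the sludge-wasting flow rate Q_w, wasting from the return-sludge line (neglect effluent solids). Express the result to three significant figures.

Steady-state biomass mass balance: V·X·(1 + k_d·θ_c) = Y·Q·(S₀ − S)·θ_c, so V = 0.693 × 743 × (1850 − 29.2) × 19.1 / [3020 × (1 + 0.0543 × 19.1)] = 1.79×10^7 / 6152 = 2911 m³.
Wasting from the return line (neglecting effluent solids): Q_w = V·X / (θ_c·X_r) = 2911 × 3020 / (19.1 × 7360) = 62.53 m³/d.

Q_w ≈ 62.5 m³/d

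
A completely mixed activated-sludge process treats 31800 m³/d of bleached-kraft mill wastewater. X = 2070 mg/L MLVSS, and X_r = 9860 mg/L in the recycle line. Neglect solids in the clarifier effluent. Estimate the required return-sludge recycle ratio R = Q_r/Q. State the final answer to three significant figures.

R ≈ 0.266

Mass balance around the secondary clarifier (neglecting effluent solids): R = X / (X_r − X) = 2070 / (9860 − 2070) = 0.2657.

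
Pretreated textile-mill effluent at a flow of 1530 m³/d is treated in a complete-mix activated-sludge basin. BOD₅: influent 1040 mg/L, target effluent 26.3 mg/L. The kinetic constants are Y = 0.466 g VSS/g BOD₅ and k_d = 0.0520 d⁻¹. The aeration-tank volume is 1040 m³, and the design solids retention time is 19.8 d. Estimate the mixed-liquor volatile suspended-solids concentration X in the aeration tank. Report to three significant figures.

X ≈ 6780 mg/L

X = Y·Q·ΔS·θ_c / [V·(1 + k_d θ_c)] = 0.466 × 1530 × (1040 − 26.3) × 19.8 / [1040 × (1 + 0.0520 × 19.8)] = 6780 mg/L.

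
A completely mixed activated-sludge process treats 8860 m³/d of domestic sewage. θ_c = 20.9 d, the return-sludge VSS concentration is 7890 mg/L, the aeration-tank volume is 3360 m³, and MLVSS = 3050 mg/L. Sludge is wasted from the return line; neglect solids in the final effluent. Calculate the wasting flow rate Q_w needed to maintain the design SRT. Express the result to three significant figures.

θ_c = V·X/(Q_w·X_r) when wasting from the recycle, so Q_w = V·X/(θ_c·X_r) = 3360 × 3050 / (20.9 × 7890) = 62.15 m³/d.

Q_w ≈ 62.1 m³/d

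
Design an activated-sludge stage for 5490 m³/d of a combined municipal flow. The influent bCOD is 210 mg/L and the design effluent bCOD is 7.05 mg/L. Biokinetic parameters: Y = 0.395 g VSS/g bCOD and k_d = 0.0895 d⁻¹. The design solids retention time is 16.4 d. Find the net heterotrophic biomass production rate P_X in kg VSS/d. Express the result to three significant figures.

P_X ≈ 178 kg VSS/d

The observed yield is Y_obs = Y/(1 + k_d·θ_c) = 0.395 / (1 + 0.0895 × 16.4) = 0.395 / 2.468 = 0.1601 g VSS per g bCOD removed.
Q·(S₀ − S) = 5490 × (210 − 7.05) × 10⁻³ = 1114 kg/d removed.
Biomass produced: P_X = Y_obs·Q·ΔS = 0.1601 × 1114 ≈ 178.3 kg VSS/d.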